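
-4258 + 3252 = -1006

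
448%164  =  120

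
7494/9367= 7494/9367 = 0.80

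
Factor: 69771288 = 2^3*3^1*2907137^1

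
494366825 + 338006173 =832372998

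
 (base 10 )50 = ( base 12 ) 42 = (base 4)302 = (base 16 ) 32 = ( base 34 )1g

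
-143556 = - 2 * 71778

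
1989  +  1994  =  3983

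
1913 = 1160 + 753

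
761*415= 315815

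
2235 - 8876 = - 6641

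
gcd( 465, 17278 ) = 1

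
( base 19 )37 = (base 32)20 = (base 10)64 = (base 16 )40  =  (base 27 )2A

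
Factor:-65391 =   -  3^1*71^1* 307^1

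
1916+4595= 6511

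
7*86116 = 602812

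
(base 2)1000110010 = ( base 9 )684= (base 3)202211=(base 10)562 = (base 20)182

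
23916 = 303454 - 279538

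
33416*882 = 29472912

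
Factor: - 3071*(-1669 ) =37^1*83^1 * 1669^1 = 5125499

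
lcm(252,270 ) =3780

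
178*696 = 123888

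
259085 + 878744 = 1137829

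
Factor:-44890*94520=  - 2^4 * 5^2*17^1 * 67^2*139^1 = -4243002800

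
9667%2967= 766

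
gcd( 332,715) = 1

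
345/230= 1 + 1/2 = 1.50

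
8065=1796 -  - 6269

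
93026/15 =6201+11/15=6201.73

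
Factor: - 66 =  - 2^1*3^1*11^1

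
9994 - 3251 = 6743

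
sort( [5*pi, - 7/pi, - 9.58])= [-9.58,-7/pi,5*pi ] 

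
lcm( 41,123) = 123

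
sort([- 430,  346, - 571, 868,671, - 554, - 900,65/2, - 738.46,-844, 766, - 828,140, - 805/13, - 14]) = [-900, - 844,  -  828, - 738.46,-571,  -  554 , - 430, - 805/13  , - 14,  65/2,140, 346, 671 , 766, 868]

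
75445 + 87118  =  162563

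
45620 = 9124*5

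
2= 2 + 0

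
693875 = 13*53375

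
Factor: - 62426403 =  - 3^3*13^2*13681^1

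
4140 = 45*92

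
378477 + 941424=1319901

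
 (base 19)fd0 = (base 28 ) 766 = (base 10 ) 5662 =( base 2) 1011000011110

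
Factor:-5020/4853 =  - 2^2*5^1*23^(-1)*211^(-1)*251^1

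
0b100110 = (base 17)24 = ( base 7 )53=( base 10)38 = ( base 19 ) 20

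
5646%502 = 124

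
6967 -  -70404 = 77371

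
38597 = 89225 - 50628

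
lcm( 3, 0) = 0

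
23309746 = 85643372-62333626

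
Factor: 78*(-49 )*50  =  - 191100  =  - 2^2*3^1*5^2*7^2 *13^1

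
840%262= 54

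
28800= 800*36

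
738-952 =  - 214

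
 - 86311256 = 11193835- 97505091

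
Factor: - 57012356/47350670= - 28506178/23675335 = -2^1*5^(  -  1)*17^1 * 83^ ( - 1 )*89^( - 1)*307^1*641^( - 1 )*2731^1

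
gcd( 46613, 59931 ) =6659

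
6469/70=92 + 29/70 = 92.41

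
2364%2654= 2364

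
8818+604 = 9422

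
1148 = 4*287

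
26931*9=242379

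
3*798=2394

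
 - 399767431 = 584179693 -983947124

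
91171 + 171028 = 262199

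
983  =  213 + 770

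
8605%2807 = 184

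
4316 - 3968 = 348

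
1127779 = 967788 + 159991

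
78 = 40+38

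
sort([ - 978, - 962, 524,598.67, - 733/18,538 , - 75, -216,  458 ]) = [ - 978 ,-962, - 216, - 75, - 733/18, 458 , 524,538,598.67 ] 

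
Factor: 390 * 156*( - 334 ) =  - 20320560=- 2^4*3^2*5^1*13^2*167^1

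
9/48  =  3/16 = 0.19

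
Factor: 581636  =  2^2*11^1*13219^1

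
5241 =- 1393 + 6634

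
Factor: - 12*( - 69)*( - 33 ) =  - 27324 = -  2^2*3^3*11^1*23^1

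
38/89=38/89 = 0.43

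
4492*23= 103316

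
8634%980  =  794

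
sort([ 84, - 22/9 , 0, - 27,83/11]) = [ - 27, - 22/9,0,83/11 , 84]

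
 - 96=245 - 341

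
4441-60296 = -55855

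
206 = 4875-4669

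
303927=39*7793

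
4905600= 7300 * 672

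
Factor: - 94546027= - 17^1*5561531^1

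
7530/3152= 2 + 613/1576= 2.39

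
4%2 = 0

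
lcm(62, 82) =2542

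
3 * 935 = 2805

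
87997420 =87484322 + 513098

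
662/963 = 662/963 = 0.69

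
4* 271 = 1084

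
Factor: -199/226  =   - 2^( - 1 ) * 113^( - 1 )*199^1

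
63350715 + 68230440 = 131581155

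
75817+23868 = 99685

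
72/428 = 18/107 = 0.17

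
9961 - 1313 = 8648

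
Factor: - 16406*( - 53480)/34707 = 2^4 * 3^( - 1 ) * 5^1*7^1*13^1*23^ (  -  1)*191^1*503^( - 1)*631^1 = 877392880/34707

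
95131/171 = 556 + 55/171 = 556.32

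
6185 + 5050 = 11235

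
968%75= 68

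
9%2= 1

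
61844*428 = 26469232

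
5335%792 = 583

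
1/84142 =1/84142  =  0.00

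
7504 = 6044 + 1460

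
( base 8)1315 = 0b1011001101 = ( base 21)1d3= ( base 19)1IE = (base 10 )717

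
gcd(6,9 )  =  3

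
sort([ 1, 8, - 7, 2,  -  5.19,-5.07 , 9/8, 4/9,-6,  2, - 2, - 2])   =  [  -  7, - 6,-5.19, - 5.07, - 2, -2, 4/9, 1, 9/8,2, 2, 8 ]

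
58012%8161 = 885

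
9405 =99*95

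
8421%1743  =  1449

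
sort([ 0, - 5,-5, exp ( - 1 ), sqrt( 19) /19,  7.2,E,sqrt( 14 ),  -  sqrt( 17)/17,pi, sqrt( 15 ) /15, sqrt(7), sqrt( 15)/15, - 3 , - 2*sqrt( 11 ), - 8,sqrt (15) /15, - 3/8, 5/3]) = [ -8,-2*sqrt ( 11),-5,-5 ,  -  3, - 3/8, - sqrt(17)/17,0 , sqrt(19 )/19, sqrt( 15) /15 , sqrt( 15 ) /15, sqrt( 15 )/15, exp ( - 1 ), 5/3, sqrt( 7), E, pi, sqrt(14 ),7.2] 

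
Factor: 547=547^1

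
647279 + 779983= 1427262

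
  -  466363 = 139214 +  - 605577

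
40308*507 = 20436156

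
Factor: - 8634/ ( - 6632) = 4317/3316 = 2^ ( - 2) * 3^1*829^( - 1)*1439^1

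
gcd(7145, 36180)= 5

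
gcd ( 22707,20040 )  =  3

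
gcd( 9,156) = 3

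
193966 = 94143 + 99823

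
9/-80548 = -1 +80539/80548 = - 0.00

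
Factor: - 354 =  - 2^1*  3^1*59^1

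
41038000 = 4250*9656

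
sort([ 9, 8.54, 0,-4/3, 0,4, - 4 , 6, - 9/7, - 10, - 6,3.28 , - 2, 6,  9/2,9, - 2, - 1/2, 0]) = [ - 10 , - 6 , - 4 , - 2, - 2, - 4/3 , - 9/7,-1/2, 0,0 , 0 , 3.28 , 4, 9/2, 6,6 , 8.54,9,9]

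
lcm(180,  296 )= 13320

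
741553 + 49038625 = 49780178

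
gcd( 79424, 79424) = 79424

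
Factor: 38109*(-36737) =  - 1400010333 = - 3^1 *17^1*2161^1 * 12703^1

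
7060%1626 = 556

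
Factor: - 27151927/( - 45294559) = 11^1 * 103^ (-1)*439753^( - 1)*2468357^1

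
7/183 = 7/183 = 0.04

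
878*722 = 633916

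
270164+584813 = 854977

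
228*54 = 12312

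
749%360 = 29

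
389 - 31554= - 31165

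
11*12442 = 136862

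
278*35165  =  9775870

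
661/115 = 5 + 86/115 = 5.75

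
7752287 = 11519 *673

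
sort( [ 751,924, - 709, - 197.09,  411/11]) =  [ - 709, - 197.09,411/11, 751,924 ] 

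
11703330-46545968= - 34842638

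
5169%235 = 234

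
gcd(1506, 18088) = 2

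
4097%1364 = 5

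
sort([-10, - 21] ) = [ - 21,  -  10 ]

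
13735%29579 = 13735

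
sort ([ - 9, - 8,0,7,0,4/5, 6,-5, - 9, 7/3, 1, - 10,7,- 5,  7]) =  [ - 10 ,-9, - 9,  -  8 , - 5, - 5,0 , 0, 4/5, 1, 7/3, 6, 7,7, 7]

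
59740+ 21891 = 81631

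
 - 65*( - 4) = 260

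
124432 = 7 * 17776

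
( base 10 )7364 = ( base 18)14D2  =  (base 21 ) GEE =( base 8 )16304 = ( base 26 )AN6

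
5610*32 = 179520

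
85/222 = 85/222 = 0.38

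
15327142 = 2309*6638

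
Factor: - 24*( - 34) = 2^4*3^1*17^1 = 816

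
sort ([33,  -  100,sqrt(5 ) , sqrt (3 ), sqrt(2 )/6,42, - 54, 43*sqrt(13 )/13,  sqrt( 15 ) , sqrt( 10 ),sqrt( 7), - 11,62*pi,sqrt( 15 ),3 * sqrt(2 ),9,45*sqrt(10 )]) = [ - 100, -54,-11,sqrt( 2) /6,sqrt(3), sqrt(5 ), sqrt (7 ),sqrt(10),sqrt( 15),sqrt( 15),3*sqrt( 2),9,43*sqrt( 13 )/13,33,42, 45*sqrt (10 ), 62*pi]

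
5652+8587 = 14239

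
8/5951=8/5951= 0.00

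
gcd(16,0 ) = 16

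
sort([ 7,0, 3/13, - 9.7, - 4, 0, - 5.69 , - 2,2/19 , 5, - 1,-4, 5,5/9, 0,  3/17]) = [ - 9.7,-5.69, - 4,  -  4 , - 2 ,- 1, 0, 0,0,2/19, 3/17, 3/13,5/9,5 , 5,7 ]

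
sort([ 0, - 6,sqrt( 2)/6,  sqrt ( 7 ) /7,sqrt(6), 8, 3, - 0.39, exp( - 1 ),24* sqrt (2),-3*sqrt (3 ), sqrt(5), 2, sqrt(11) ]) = [ - 6, - 3*sqrt(3),- 0.39,  0, sqrt(2)/6 , exp( - 1 ), sqrt(7) /7,  2, sqrt( 5 ) , sqrt( 6), 3, sqrt( 11 ),8 , 24*sqrt(2 )] 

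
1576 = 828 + 748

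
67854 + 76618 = 144472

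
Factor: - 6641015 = - 5^1*1328203^1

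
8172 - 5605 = 2567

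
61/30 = 61/30  =  2.03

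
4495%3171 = 1324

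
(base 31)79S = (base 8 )15572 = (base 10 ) 7034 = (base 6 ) 52322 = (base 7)26336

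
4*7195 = 28780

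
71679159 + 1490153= 73169312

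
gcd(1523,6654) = 1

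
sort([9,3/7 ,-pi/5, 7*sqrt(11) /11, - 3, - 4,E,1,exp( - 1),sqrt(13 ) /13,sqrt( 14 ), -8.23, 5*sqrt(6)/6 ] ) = [ - 8.23,-4,- 3,-pi/5,  sqrt(13) /13,exp(-1), 3/7,1, 5*sqrt(6 )/6,7*sqrt ( 11)/11,E , sqrt(14 ),9 ] 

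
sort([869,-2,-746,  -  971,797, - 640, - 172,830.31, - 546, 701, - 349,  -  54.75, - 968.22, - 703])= [ - 971, - 968.22, - 746, - 703,- 640,-546,-349, - 172,-54.75, - 2, 701, 797,830.31, 869 ] 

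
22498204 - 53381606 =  - 30883402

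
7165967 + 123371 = 7289338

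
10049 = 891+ 9158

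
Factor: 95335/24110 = 2^ (-1)*23^1 * 829^1*2411^ (-1 ) = 19067/4822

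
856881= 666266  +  190615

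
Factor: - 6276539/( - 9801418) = 2^(  -  1 )*11^( - 1 )*17^( - 1) * 23^1*31^1*73^ ( - 1)*359^(-1)*8803^1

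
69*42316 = 2919804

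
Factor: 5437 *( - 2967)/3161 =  - 3^1*23^1*29^( -1)*43^1  *109^( - 1 )  *  5437^1= - 16131579/3161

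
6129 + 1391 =7520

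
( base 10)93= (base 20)4D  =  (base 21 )49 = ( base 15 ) 63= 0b1011101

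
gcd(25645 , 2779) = 1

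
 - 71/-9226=71/9226  =  0.01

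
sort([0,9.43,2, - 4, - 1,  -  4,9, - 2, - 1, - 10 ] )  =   [ - 10, - 4, - 4, - 2, - 1,-1,0,2,9,  9.43]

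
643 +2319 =2962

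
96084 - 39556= 56528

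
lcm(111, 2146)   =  6438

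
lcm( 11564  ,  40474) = 80948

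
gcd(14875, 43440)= 5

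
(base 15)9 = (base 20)9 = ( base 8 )11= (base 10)9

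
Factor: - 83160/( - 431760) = 2^( - 1 )*3^2 *11^1*257^( - 1) = 99/514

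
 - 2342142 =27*(  -  86746)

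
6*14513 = 87078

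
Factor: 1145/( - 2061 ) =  - 5/9= - 3^( - 2) * 5^1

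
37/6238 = 37/6238 = 0.01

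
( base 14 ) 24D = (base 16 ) 1CD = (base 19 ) 155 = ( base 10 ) 461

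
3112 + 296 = 3408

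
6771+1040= 7811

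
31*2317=71827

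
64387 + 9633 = 74020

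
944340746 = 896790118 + 47550628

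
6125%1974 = 203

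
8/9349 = 8/9349=0.00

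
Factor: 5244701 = 7^1*11^1*68113^1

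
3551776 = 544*6529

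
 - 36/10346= -18/5173 = -0.00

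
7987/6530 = 1 + 1457/6530  =  1.22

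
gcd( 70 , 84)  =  14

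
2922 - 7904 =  - 4982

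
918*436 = 400248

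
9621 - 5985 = 3636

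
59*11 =649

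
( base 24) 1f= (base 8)47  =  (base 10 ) 39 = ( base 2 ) 100111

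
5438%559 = 407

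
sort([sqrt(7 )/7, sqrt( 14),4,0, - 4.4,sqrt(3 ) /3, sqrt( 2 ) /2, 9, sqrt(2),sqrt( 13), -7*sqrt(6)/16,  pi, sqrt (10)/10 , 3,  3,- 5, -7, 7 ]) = [ - 7, - 5, - 4.4, - 7 *sqrt( 6 ) /16, 0,sqrt( 10)/10,sqrt (7)/7, sqrt (3 ) /3, sqrt( 2 ) /2,sqrt( 2),3, 3,pi, sqrt( 13 ), sqrt( 14 ) , 4 , 7,9 ] 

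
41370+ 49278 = 90648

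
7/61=7/61= 0.11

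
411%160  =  91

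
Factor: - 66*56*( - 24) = 2^7*3^2*7^1*11^1 = 88704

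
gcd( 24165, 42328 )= 1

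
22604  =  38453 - 15849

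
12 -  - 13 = 25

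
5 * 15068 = 75340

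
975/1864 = 975/1864 = 0.52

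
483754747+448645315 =932400062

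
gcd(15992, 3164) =4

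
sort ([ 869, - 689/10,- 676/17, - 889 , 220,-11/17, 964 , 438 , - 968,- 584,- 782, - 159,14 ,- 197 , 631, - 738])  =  [- 968  , - 889  , - 782, - 738 , - 584  , -197, - 159,-689/10, - 676/17  ,  -  11/17 , 14, 220 , 438,  631, 869, 964]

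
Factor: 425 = 5^2 * 17^1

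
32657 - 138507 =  - 105850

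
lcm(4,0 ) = 0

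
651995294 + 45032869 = 697028163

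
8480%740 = 340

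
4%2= 0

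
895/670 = 179/134 = 1.34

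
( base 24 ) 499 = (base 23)4hm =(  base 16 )9E1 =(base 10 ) 2529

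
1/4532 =1/4532 = 0.00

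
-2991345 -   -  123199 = -2868146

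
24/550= 12/275= 0.04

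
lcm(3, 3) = 3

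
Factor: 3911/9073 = 43^( - 1 ) * 211^( - 1)*3911^1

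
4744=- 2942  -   - 7686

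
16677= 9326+7351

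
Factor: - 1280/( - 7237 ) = 2^8 * 5^1 * 7237^( - 1)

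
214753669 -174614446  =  40139223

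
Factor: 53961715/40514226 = 2^( - 1)*3^ ( - 1)*5^1*103^ (  -  1)*65557^( - 1)*10792343^1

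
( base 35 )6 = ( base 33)6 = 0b110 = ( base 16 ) 6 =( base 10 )6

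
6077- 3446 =2631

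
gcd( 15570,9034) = 2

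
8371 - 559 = 7812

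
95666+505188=600854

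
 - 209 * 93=- 19437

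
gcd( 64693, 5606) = 1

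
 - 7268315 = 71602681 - 78870996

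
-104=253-357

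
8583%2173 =2064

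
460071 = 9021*51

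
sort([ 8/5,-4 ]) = [ - 4,8/5] 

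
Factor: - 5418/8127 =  - 2/3 = - 2^1*3^(-1)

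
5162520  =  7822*660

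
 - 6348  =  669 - 7017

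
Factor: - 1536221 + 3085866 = 5^1*309929^1  =  1549645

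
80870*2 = 161740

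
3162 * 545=1723290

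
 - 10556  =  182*(-58 ) 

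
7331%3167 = 997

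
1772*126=223272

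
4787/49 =4787/49 =97.69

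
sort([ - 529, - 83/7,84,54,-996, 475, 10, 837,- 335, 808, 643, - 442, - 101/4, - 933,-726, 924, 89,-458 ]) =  [  -  996, - 933, - 726 , - 529,-458, - 442,  -  335,-101/4, - 83/7, 10, 54,  84, 89, 475, 643,808, 837, 924 ]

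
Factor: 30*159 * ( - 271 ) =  - 1292670 = - 2^1 * 3^2 * 5^1 *53^1*271^1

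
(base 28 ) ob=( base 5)10213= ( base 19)1gi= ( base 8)1253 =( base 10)683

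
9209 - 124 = 9085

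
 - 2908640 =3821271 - 6729911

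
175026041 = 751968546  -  576942505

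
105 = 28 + 77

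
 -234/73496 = - 117/36748 = -  0.00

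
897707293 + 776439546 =1674146839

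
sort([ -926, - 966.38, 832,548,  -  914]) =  [ - 966.38, - 926, - 914,548, 832]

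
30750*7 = 215250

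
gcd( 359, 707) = 1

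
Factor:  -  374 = -2^1*11^1*17^1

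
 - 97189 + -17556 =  - 114745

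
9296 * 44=409024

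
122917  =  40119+82798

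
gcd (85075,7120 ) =5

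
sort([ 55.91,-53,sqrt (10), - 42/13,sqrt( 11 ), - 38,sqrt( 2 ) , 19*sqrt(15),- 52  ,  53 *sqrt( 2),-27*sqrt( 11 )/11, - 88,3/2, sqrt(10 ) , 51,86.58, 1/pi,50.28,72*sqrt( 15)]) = [-88, - 53,- 52,-38, - 27*sqrt(11)/11, - 42/13, 1/pi,sqrt(2),3/2,sqrt( 10 ),  sqrt(10),sqrt( 11), 50.28 , 51,55.91,19*sqrt( 15),53*sqrt( 2 ) , 86.58, 72*sqrt( 15)]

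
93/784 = 93/784 = 0.12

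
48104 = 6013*8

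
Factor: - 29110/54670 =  - 7^( - 1) * 11^(-1)*41^1 = -41/77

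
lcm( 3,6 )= 6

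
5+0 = 5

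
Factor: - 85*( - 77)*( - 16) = - 2^4 * 5^1*7^1*11^1*17^1  =  - 104720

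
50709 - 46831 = 3878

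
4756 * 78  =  370968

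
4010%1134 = 608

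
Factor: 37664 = 2^5*11^1*107^1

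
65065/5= 13013 = 13013.00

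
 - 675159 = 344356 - 1019515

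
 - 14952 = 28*( - 534 ) 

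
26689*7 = 186823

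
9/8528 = 9/8528 = 0.00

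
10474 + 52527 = 63001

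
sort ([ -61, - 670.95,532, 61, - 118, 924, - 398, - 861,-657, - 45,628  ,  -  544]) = [-861, - 670.95,  -  657, - 544,-398,-118,-61,-45, 61, 532,628,924]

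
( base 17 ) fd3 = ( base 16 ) 11cf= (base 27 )66n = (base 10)4559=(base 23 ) 8E5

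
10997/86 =127+75/86 = 127.87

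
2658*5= 13290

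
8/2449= 8/2449 = 0.00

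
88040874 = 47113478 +40927396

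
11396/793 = 11396/793 = 14.37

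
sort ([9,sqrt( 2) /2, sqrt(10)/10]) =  [ sqrt(10)/10, sqrt( 2)/2, 9]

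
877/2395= 877/2395 = 0.37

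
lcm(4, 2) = 4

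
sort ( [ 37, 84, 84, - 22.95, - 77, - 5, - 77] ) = [ - 77, - 77 , - 22.95, - 5, 37, 84, 84] 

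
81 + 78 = 159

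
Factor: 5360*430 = 2^5*5^2 * 43^1 * 67^1 = 2304800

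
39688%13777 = 12134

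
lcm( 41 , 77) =3157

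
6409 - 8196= - 1787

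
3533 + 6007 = 9540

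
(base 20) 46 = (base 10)86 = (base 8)126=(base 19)4a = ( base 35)2g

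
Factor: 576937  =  67^1*79^1*109^1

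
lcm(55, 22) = 110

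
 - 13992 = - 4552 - 9440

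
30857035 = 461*66935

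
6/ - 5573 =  - 1  +  5567/5573 = - 0.00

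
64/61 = 64/61=1.05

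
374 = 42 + 332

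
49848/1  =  49848 = 49848.00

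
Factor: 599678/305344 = 2^( - 5 )*13^(-1 )*19^1*43^1  =  817/416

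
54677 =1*54677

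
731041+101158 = 832199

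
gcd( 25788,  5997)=3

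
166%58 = 50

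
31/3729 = 31/3729= 0.01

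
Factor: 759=3^1*11^1*23^1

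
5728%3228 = 2500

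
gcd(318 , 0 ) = 318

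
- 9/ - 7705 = 9/7705  =  0.00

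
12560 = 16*785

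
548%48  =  20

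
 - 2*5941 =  - 11882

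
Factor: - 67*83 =-67^1 * 83^1 = -5561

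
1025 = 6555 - 5530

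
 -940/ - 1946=470/973 = 0.48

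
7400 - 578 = 6822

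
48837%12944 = 10005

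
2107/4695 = 2107/4695 = 0.45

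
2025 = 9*225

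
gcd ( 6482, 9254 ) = 14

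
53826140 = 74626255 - 20800115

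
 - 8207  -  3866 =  - 12073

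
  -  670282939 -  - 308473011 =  - 361809928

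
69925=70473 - 548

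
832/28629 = 832/28629= 0.03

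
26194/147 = 178 + 4/21 = 178.19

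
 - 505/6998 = - 1 + 6493/6998 = - 0.07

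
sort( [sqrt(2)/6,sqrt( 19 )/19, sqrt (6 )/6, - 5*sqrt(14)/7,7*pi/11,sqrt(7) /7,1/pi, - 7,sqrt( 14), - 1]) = [ - 7,-5*sqrt( 14 ) /7, -1,sqrt(19)/19,sqrt( 2)/6 , 1/pi,sqrt( 7)/7,sqrt( 6)/6, 7*pi/11, sqrt(14 ) ]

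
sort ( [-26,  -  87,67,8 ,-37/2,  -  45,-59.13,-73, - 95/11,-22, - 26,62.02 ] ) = [ - 87, - 73,- 59.13, - 45,  -  26, - 26 , - 22, - 37/2, - 95/11, 8, 62.02 , 67 ] 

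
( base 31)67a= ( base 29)73j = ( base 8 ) 13551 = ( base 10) 5993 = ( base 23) b7d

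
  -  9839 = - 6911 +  - 2928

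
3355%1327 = 701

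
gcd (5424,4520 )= 904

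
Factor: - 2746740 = -2^2*3^1 * 5^1*45779^1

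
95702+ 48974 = 144676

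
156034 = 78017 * 2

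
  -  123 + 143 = 20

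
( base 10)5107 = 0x13F3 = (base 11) 3923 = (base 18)fdd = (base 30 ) 5k7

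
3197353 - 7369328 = - 4171975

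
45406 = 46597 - 1191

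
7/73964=7/73964 = 0.00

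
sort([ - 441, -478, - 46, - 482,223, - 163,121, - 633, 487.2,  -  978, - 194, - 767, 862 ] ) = [-978,-767, - 633, - 482,  -  478,-441, - 194,-163, -46 , 121,223, 487.2, 862 ]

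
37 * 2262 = 83694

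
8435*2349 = 19813815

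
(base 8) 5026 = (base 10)2582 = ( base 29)321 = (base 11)1A38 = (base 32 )2gm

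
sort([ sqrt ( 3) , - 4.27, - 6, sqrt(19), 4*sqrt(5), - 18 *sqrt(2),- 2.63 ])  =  [- 18 * sqrt( 2), - 6, - 4.27, - 2.63, sqrt(3 ), sqrt(19 ), 4*sqrt(5)] 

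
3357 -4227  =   - 870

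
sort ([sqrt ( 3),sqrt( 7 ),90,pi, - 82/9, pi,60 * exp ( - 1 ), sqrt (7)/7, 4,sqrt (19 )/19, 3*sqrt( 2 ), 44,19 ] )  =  [  -  82/9,sqrt ( 19) /19 , sqrt(  7 ) /7 , sqrt (3 ), sqrt( 7 ), pi, pi, 4,  3*sqrt ( 2), 19, 60*exp ( - 1 ), 44, 90] 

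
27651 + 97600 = 125251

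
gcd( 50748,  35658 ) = 6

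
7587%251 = 57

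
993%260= 213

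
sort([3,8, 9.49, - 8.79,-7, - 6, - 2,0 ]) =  [ - 8.79, - 7, - 6, - 2,0, 3, 8 , 9.49]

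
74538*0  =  0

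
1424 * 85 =121040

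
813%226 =135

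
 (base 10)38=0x26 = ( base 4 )212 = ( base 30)18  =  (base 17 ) 24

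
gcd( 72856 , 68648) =8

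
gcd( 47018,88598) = 2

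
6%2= 0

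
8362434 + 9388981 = 17751415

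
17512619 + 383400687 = 400913306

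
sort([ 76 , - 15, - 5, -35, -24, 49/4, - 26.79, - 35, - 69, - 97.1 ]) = [ - 97.1, - 69, -35, -35  ,-26.79,  -  24,- 15, - 5,49/4,  76]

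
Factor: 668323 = 71^1*9413^1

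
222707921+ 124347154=347055075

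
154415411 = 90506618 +63908793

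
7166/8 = 3583/4 = 895.75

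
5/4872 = 5/4872 = 0.00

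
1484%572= 340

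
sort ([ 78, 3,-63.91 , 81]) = [ - 63.91 , 3,78,81 ] 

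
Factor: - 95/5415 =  - 1/57=- 3^( - 1)  *19^(-1)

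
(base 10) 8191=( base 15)2661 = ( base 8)17777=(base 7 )32611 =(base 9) 12211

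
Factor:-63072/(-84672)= 73/98 = 2^(- 1 )*7^( -2 )*73^1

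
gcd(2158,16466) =2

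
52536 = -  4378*( - 12 )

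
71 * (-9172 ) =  - 651212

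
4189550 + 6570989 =10760539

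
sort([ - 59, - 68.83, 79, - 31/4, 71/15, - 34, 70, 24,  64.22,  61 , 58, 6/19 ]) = [ - 68.83 , - 59,-34, - 31/4,  6/19,71/15 , 24, 58,61, 64.22, 70,  79]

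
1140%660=480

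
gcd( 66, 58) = 2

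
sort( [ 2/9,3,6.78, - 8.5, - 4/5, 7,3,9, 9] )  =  [ - 8.5, - 4/5,2/9, 3, 3, 6.78, 7, 9,9 ]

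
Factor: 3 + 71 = 2^1*37^1 =74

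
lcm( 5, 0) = 0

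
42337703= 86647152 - 44309449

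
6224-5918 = 306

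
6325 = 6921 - 596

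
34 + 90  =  124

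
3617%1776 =65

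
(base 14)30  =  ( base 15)2C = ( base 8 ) 52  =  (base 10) 42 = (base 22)1k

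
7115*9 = 64035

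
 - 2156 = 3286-5442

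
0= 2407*0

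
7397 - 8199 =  - 802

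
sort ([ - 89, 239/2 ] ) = [ - 89, 239/2 ] 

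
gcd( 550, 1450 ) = 50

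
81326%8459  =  5195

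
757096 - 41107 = 715989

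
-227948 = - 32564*7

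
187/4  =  46 + 3/4 = 46.75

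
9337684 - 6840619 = 2497065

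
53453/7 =7636 + 1/7= 7636.14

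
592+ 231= 823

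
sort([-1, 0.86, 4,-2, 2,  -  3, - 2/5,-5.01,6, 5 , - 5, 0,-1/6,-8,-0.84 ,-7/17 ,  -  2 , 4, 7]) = [ - 8,-5.01, - 5, - 3, - 2, - 2 , - 1,-0.84,- 7/17, - 2/5,-1/6 , 0,0.86,  2,4, 4, 5 , 6, 7]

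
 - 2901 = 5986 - 8887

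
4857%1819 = 1219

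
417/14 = 417/14 =29.79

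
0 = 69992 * 0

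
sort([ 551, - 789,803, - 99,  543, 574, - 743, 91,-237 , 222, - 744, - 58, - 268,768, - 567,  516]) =[ - 789, - 744, - 743,-567, - 268, -237, - 99, - 58,91,  222, 516,  543,551, 574,768,803]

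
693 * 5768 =3997224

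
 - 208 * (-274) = 56992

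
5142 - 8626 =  - 3484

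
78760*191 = 15043160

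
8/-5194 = -1 + 2593/2597 = - 0.00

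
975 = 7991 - 7016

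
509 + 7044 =7553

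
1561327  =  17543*89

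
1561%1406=155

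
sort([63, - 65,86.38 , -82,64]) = [ - 82,-65,63, 64, 86.38] 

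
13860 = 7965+5895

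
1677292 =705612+971680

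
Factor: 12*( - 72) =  - 864 = - 2^5* 3^3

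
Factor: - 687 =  - 3^1*229^1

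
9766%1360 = 246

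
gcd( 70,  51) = 1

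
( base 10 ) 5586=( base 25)8NB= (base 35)4jl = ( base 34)4SA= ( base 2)1010111010010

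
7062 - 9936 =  - 2874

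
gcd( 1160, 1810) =10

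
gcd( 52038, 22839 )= 3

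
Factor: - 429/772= - 2^( - 2)*3^1*11^1*13^1 * 193^(-1) 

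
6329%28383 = 6329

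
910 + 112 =1022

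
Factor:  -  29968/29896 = -2^1*37^(-1 )*101^( - 1)*1873^1=- 3746/3737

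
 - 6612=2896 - 9508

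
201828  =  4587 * 44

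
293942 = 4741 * 62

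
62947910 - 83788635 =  - 20840725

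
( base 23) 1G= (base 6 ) 103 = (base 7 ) 54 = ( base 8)47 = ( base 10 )39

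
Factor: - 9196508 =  - 2^2*487^1*4721^1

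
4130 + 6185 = 10315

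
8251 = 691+7560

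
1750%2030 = 1750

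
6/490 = 3/245 = 0.01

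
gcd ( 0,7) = 7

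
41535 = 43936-2401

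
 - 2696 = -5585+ 2889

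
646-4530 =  - 3884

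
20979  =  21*999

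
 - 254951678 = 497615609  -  752567287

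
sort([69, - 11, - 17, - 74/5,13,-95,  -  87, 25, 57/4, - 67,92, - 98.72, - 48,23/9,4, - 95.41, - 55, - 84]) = [ - 98.72,-95.41, - 95,-87, - 84, - 67, - 55, - 48 ,-17, - 74/5, - 11,23/9,4,13,57/4, 25,69  ,  92 ] 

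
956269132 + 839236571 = 1795505703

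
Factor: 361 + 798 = 1159 = 19^1*61^1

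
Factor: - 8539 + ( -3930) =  - 12469 = - 37^1*337^1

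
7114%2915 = 1284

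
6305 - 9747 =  - 3442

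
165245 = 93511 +71734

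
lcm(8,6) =24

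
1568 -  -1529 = 3097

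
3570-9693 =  - 6123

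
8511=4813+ 3698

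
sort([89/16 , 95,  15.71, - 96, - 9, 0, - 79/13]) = [ - 96,-9 ,  -  79/13,0, 89/16,15.71, 95 ] 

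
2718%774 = 396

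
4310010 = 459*9390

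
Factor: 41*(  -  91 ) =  - 3731  =  -  7^1*13^1 * 41^1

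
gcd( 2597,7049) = 371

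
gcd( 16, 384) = 16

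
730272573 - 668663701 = 61608872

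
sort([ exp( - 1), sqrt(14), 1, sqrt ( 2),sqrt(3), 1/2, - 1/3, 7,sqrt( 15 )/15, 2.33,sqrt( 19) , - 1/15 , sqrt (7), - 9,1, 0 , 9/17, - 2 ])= [ - 9, - 2 , - 1/3  , - 1/15, 0, sqrt( 15)/15, exp( - 1) , 1/2,9/17, 1,1 , sqrt(2),  sqrt(3) , 2.33,sqrt (7), sqrt ( 14), sqrt( 19), 7]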